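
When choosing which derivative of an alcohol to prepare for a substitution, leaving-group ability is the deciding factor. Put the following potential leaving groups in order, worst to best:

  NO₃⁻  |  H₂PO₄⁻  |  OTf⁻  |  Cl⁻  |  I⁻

H₂PO₄⁻ < NO₃⁻ < Cl⁻ < I⁻ < OTf⁻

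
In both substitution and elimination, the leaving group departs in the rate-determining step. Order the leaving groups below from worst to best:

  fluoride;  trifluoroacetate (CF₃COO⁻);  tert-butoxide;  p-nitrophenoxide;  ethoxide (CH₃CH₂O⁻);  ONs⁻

ONs⁻: pKₐ(p-O₂NC₆H₄SO₃H) ≈ -3.5
trifluoroacetate (CF₃COO⁻): pKₐ(CF₃COOH) ≈ 0.2
fluoride: pKₐ(HF) ≈ 3.2
p-nitrophenoxide: pKₐ(p-nitrophenol) ≈ 7.2
ethoxide (CH₃CH₂O⁻): pKₐ(CH₃CH₂OH) ≈ 16
tert-butoxide: pKₐ(t-BuOH) ≈ 18
Reversing gives the worst-to-best order requested.

tert-butoxide < ethoxide (CH₃CH₂O⁻) < p-nitrophenoxide < fluoride < trifluoroacetate (CF₃COO⁻) < ONs⁻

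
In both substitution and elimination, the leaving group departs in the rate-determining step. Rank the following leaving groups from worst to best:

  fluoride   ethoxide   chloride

Leaving-group ability tracks the stability of the departed species; conjugate-acid pKₐ is the usual yardstick (lower pKₐ → better LG).
chloride: pKₐ(HCl) ≈ -7
fluoride: pKₐ(HF) ≈ 3.2 — small and strongly basic; the poor halide leaving group
ethoxide: pKₐ(CH₃CH₂OH) ≈ 16
Reversing gives the worst-to-best order requested.

ethoxide < fluoride < chloride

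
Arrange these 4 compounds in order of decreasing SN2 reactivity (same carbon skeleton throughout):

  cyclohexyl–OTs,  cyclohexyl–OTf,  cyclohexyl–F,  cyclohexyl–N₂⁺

cyclohexyl–N₂⁺ > cyclohexyl–OTf > cyclohexyl–OTs > cyclohexyl–F

Identical carbon frameworks mean the comparison reduces to leaving-group quality.
Rank by basicity of the departing species: weakest base leaves most easily.
cyclohexyl–N₂⁺ loses N₂: no meaningful conjugate acid; N₂ departs as an exceptionally stable neutral molecule
cyclohexyl–OTf loses OTf⁻: pKₐ(CF₃SO₃H (triflic acid)) ≈ -14
cyclohexyl–OTs loses OTs⁻: pKₐ(p-CH₃C₆H₄SO₃H (TsOH)) ≈ -2.8
cyclohexyl–F loses F⁻: pKₐ(HF) ≈ 3.2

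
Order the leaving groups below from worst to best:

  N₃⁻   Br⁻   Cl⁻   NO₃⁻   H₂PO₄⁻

N₃⁻ < H₂PO₄⁻ < NO₃⁻ < Cl⁻ < Br⁻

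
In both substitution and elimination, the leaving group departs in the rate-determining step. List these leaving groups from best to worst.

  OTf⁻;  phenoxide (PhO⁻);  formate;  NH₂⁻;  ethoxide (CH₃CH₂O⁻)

OTf⁻ > formate > phenoxide (PhO⁻) > ethoxide (CH₃CH₂O⁻) > NH₂⁻

Leaving-group ability tracks the stability of the departed species; conjugate-acid pKₐ is the usual yardstick (lower pKₐ → better LG).
OTf⁻: pKₐ(CF₃SO₃H (triflic acid)) ≈ -14
formate: pKₐ(HCOOH) ≈ 3.8
phenoxide (PhO⁻): pKₐ(C₆H₅OH (phenol)) ≈ 10
ethoxide (CH₃CH₂O⁻): pKₐ(CH₃CH₂OH) ≈ 16
NH₂⁻: pKₐ(NH₃) ≈ 38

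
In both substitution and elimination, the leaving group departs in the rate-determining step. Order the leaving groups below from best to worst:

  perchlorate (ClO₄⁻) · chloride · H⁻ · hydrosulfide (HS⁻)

perchlorate (ClO₄⁻) > chloride > hydrosulfide (HS⁻) > H⁻

A good leaving group is a weak base: the lower the pKₐ of its conjugate acid, the more readily it departs.
perchlorate (ClO₄⁻): pKₐ(HClO₄) ≈ -10 — extremely weak base; rarely used for safety reasons
chloride: pKₐ(HCl) ≈ -7
hydrosulfide (HS⁻): pKₐ(H₂S) ≈ 7 — larger and more polarisable than the oxygen analogue
H⁻: pKₐ(H₂) ≈ 36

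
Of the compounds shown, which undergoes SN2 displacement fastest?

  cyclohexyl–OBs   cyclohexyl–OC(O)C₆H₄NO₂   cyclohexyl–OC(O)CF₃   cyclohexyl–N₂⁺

Same R in every case — rank the leaving groups.
The more stable X⁻ (or X) is on its own — i.e. the weaker a base it is — the better a leaving group it makes.
cyclohexyl–N₂⁺ loses N₂: no meaningful conjugate acid; N₂ departs as an exceptionally stable neutral molecule
cyclohexyl–OBs loses OBs⁻: pKₐ(p-BrC₆H₄SO₃H) ≈ -2.8
cyclohexyl–OC(O)CF₃ loses CF₃COO⁻: pKₐ(CF₃COOH) ≈ 0.2
cyclohexyl–OC(O)C₆H₄NO₂ loses p-O₂N–C₆H₄–COO⁻: pKₐ(p-nitrobenzoic acid) ≈ 3.4

cyclohexyl–N₂⁺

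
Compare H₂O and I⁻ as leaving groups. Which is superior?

I⁻ is the better leaving group.
pKₐ(HI) ≈ -10 versus pKₐ(H₃O⁺) ≈ -1.7: I⁻ is the much weaker base.
Large, highly polarisable; very weak base.

I⁻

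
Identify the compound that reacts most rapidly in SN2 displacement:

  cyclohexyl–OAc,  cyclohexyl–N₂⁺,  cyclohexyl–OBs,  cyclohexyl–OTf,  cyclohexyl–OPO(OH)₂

cyclohexyl–N₂⁺

With the same alkyl group throughout, only the leaving group differentiates the rates.
Leaving-group ability tracks the stability of the departed species; conjugate-acid pKₐ is the usual yardstick (lower pKₐ → better LG).
cyclohexyl–N₂⁺ loses N₂: no meaningful conjugate acid; N₂ departs as an exceptionally stable neutral molecule
cyclohexyl–OTf loses OTf⁻: pKₐ(CF₃SO₃H (triflic acid)) ≈ -14
cyclohexyl–OBs loses OBs⁻: pKₐ(p-BrC₆H₄SO₃H) ≈ -2.8
cyclohexyl–OPO(OH)₂ loses H₂PO₄⁻: pKₐ(H₃PO₄) ≈ 2.1
cyclohexyl–OAc loses AcO⁻: pKₐ(CH₃COOH) ≈ 4.8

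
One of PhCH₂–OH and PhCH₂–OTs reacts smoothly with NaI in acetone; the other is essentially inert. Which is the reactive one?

PhCH₂–OTs

From PhCH₂–OH the departing group would be OH⁻ (pKₐ(H₂O) ≈ 15.7). Strong base; essentially never leaves without prior activation.
From PhCH₂–OTs the leaving group is OTs⁻ (pKₐ(p-CH₃C₆H₄SO₃H (TsOH)) ≈ -2.8). Resonance-delocalised arenesulfonate.
(In practice PhCH₂–OTs is made from PhCH₂–OH by treatment with TsCl / pyridine, converting the hydroxyl into a tosylate.)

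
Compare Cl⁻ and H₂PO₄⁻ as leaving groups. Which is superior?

Cl⁻

Cl⁻ is the better leaving group.
pKₐ(HCl) ≈ -7 versus pKₐ(H₃PO₄) ≈ 2.1: Cl⁻ is the much weaker base.
Moderately weak base.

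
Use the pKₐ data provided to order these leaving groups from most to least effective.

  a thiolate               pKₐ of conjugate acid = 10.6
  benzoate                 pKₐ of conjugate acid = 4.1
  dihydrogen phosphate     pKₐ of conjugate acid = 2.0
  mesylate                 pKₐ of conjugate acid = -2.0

mesylate > dihydrogen phosphate > benzoate > a thiolate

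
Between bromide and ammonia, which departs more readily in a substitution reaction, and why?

bromide is the better leaving group.
pKₐ(HBr) ≈ -9 versus pKₐ(NH₄⁺) ≈ 9.2: bromide is the much weaker base.
Weak base; good leaving group.

bromide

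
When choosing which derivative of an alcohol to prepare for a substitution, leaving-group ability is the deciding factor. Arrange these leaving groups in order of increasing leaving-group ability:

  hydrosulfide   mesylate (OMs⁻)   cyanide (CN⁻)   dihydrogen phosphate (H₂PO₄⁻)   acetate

cyanide (CN⁻) < hydrosulfide < acetate < dihydrogen phosphate (H₂PO₄⁻) < mesylate (OMs⁻)

mesylate (OMs⁻): pKₐ(CH₃SO₃H (MsOH)) ≈ -1.9 — resonance-delocalised alkanesulfonate
dihydrogen phosphate (H₂PO₄⁻): pKₐ(H₃PO₄) ≈ 2.1
acetate: pKₐ(CH₃COOH) ≈ 4.8 — resonance-stabilised but still a weak base
hydrosulfide: pKₐ(H₂S) ≈ 7
cyanide (CN⁻): pKₐ(HCN) ≈ 9.2
Listed from poorest to best leaving group as asked.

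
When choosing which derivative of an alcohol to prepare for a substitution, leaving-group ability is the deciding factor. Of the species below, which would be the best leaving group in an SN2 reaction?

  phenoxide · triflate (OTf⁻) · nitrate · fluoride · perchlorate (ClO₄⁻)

triflate (OTf⁻): pKₐ(CF₃SO₃H (triflic acid)) ≈ -14
perchlorate (ClO₄⁻): pKₐ(HClO₄) ≈ -10
nitrate: pKₐ(HNO₃) ≈ -1.3
fluoride: pKₐ(HF) ≈ 3.2
phenoxide: pKₐ(C₆H₅OH (phenol)) ≈ 10

triflate (OTf⁻)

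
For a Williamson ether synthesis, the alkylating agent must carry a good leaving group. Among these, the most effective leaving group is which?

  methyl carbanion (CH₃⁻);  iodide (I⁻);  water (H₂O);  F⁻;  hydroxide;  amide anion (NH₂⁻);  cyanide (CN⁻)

iodide (I⁻): pKₐ(HI) ≈ -10
water (H₂O): pKₐ(H₃O⁺) ≈ -1.7
F⁻: pKₐ(HF) ≈ 3.2
cyanide (CN⁻): pKₐ(HCN) ≈ 9.2
hydroxide: pKₐ(H₂O) ≈ 15.7
amide anion (NH₂⁻): pKₐ(NH₃) ≈ 38
methyl carbanion (CH₃⁻): pKₐ(CH₄) ≈ 48

iodide (I⁻)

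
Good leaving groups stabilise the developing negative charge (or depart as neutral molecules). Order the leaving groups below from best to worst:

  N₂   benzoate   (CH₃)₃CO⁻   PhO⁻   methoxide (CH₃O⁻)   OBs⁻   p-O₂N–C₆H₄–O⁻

Leaving-group ability tracks the stability of the departed species; conjugate-acid pKₐ is the usual yardstick (lower pKₐ → better LG).
N₂: no meaningful conjugate acid; N₂ departs as an exceptionally stable neutral molecule
OBs⁻: pKₐ(p-BrC₆H₄SO₃H) ≈ -2.8
benzoate: pKₐ(C₆H₅COOH) ≈ 4.2 — aryl carboxylate
p-O₂N–C₆H₄–O⁻: pKₐ(p-nitrophenol) ≈ 7.2 — nitro group delocalises the charge; the classic chromogenic LG
PhO⁻: pKₐ(C₆H₅OH (phenol)) ≈ 10
methoxide (CH₃O⁻): pKₐ(CH₃OH) ≈ 15.5 — strong base; alkoxides do not leave unassisted
(CH₃)₃CO⁻: pKₐ(t-BuOH) ≈ 18 — bulky, strongly basic alkoxide

N₂ > OBs⁻ > benzoate > p-O₂N–C₆H₄–O⁻ > PhO⁻ > methoxide (CH₃O⁻) > (CH₃)₃CO⁻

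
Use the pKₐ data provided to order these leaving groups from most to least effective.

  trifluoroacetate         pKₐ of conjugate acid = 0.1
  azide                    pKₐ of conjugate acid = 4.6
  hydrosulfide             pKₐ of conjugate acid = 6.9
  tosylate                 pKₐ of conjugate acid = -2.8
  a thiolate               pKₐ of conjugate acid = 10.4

tosylate > trifluoroacetate > azide > hydrosulfide > a thiolate

Lower conjugate-acid pKₐ ⇒ weaker base ⇒ better leaving group.
Sorting by the given values: tosylate (-2.8), trifluoroacetate (0.1), azide (4.6), hydrosulfide (6.9), a thiolate (10.4).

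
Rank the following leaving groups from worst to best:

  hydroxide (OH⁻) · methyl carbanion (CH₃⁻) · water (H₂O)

methyl carbanion (CH₃⁻) < hydroxide (OH⁻) < water (H₂O)

Rank by basicity of the departing species: weakest base leaves most easily.
water (H₂O): pKₐ(H₃O⁺) ≈ -1.7 — neutral; leaves from a protonated alcohol (R–OH₂⁺)
hydroxide (OH⁻): pKₐ(H₂O) ≈ 15.7 — strong base; essentially never leaves without prior activation
methyl carbanion (CH₃⁻): pKₐ(CH₄) ≈ 48 — unstabilised carbanion; the worst conceivable leaving group
Reversing gives the worst-to-best order requested.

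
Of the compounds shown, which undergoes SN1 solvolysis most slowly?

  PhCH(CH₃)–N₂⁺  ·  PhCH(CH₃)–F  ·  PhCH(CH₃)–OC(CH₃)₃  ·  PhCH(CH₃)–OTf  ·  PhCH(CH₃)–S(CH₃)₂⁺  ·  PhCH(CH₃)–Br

PhCH(CH₃)–OC(CH₃)₃

Same R in every case — rank the leaving groups.
Leaving-group ability tracks the stability of the departed species; conjugate-acid pKₐ is the usual yardstick (lower pKₐ → better LG).
PhCH(CH₃)–N₂⁺ loses N₂: no meaningful conjugate acid; N₂ departs as an exceptionally stable neutral molecule
PhCH(CH₃)–OTf loses OTf⁻: pKₐ(CF₃SO₃H (triflic acid)) ≈ -14
PhCH(CH₃)–Br loses Br⁻: pKₐ(HBr) ≈ -9
PhCH(CH₃)–S(CH₃)₂⁺ loses SR'₂: pKₐ(R'₂SH⁺) ≈ -7
PhCH(CH₃)–F loses F⁻: pKₐ(HF) ≈ 3.2
PhCH(CH₃)–OC(CH₃)₃ loses (CH₃)₃CO⁻: pKₐ(t-BuOH) ≈ 18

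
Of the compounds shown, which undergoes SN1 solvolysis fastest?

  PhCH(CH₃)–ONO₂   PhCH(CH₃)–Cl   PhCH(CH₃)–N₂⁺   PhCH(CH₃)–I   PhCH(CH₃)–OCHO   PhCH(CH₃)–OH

With the same alkyl group throughout, only the leaving group differentiates the rates.
The more stable X⁻ (or X) is on its own — i.e. the weaker a base it is — the better a leaving group it makes.
PhCH(CH₃)–N₂⁺ loses N₂: no meaningful conjugate acid; N₂ departs as an exceptionally stable neutral molecule
PhCH(CH₃)–I loses I⁻: pKₐ(HI) ≈ -10
PhCH(CH₃)–Cl loses Cl⁻: pKₐ(HCl) ≈ -7
PhCH(CH₃)–ONO₂ loses NO₃⁻: pKₐ(HNO₃) ≈ -1.3
PhCH(CH₃)–OCHO loses HCOO⁻: pKₐ(HCOOH) ≈ 3.8
PhCH(CH₃)–OH loses OH⁻: pKₐ(H₂O) ≈ 15.7

PhCH(CH₃)–N₂⁺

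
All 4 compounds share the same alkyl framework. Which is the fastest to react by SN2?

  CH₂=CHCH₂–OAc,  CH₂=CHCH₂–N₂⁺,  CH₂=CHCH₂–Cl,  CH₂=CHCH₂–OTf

CH₂=CHCH₂–N₂⁺

Same R in every case — rank the leaving groups.
Rank by basicity of the departing species: weakest base leaves most easily.
CH₂=CHCH₂–N₂⁺ loses N₂: no meaningful conjugate acid; N₂ departs as an exceptionally stable neutral molecule
CH₂=CHCH₂–OTf loses OTf⁻: pKₐ(CF₃SO₃H (triflic acid)) ≈ -14
CH₂=CHCH₂–Cl loses Cl⁻: pKₐ(HCl) ≈ -7
CH₂=CHCH₂–OAc loses AcO⁻: pKₐ(CH₃COOH) ≈ 4.8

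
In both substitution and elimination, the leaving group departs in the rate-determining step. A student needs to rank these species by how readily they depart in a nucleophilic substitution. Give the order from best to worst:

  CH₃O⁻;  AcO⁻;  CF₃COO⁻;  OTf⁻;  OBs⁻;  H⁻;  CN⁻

OTf⁻ > OBs⁻ > CF₃COO⁻ > AcO⁻ > CN⁻ > CH₃O⁻ > H⁻

Leaving-group ability tracks the stability of the departed species; conjugate-acid pKₐ is the usual yardstick (lower pKₐ → better LG).
OTf⁻: pKₐ(CF₃SO₃H (triflic acid)) ≈ -14
OBs⁻: pKₐ(p-BrC₆H₄SO₃H) ≈ -2.8
CF₃COO⁻: pKₐ(CF₃COOH) ≈ 0.2
AcO⁻: pKₐ(CH₃COOH) ≈ 4.8 — resonance-stabilised but still a weak base
CN⁻: pKₐ(HCN) ≈ 9.2
CH₃O⁻: pKₐ(CH₃OH) ≈ 15.5 — strong base; alkoxides do not leave unassisted
H⁻: pKₐ(H₂) ≈ 36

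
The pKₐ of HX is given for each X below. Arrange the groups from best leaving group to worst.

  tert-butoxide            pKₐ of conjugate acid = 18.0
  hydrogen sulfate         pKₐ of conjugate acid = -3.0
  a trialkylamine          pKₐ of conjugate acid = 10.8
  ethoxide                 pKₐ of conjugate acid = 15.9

Lower conjugate-acid pKₐ ⇒ weaker base ⇒ better leaving group.
Sorting by the given values: hydrogen sulfate (-3.0), a trialkylamine (10.8), ethoxide (15.9), tert-butoxide (18.0).

hydrogen sulfate > a trialkylamine > ethoxide > tert-butoxide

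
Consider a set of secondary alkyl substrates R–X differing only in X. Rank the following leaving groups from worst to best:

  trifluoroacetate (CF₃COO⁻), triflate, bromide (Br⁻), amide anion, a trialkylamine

amide anion < a trialkylamine < trifluoroacetate (CF₃COO⁻) < bromide (Br⁻) < triflate

The more stable X⁻ (or X) is on its own — i.e. the weaker a base it is — the better a leaving group it makes.
triflate: pKₐ(CF₃SO₃H (triflic acid)) ≈ -14 — charge spread over three oxygens and a CF₃ group; the premier leaving group in synthesis
bromide (Br⁻): pKₐ(HBr) ≈ -9 — weak base; good leaving group
trifluoroacetate (CF₃COO⁻): pKₐ(CF₃COOH) ≈ 0.2 — strongly electron-withdrawing CF₃ stabilises the carboxylate
a trialkylamine: pKₐ(R'₃NH⁺) ≈ 10.7 — neutral but still a fairly strong base; Hofmann-elimination LG
amide anion: pKₐ(NH₃) ≈ 38
The question asks for worst first, so the sequence is read in increasing leaving-group ability.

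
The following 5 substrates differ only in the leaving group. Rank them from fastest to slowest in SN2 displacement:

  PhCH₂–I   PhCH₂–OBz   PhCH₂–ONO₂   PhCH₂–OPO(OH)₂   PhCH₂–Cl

With the same alkyl group throughout, only the leaving group differentiates the rates.
A good leaving group is a weak base: the lower the pKₐ of its conjugate acid, the more readily it departs.
PhCH₂–I loses I⁻: pKₐ(HI) ≈ -10
PhCH₂–Cl loses Cl⁻: pKₐ(HCl) ≈ -7
PhCH₂–ONO₂ loses NO₃⁻: pKₐ(HNO₃) ≈ -1.3
PhCH₂–OPO(OH)₂ loses H₂PO₄⁻: pKₐ(H₃PO₄) ≈ 2.1
PhCH₂–OBz loses PhCOO⁻: pKₐ(C₆H₅COOH) ≈ 4.2

PhCH₂–I > PhCH₂–Cl > PhCH₂–ONO₂ > PhCH₂–OPO(OH)₂ > PhCH₂–OBz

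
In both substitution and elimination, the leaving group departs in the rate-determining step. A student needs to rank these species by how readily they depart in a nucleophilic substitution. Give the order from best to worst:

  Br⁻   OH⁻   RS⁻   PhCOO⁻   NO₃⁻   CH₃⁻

Br⁻ > NO₃⁻ > PhCOO⁻ > RS⁻ > OH⁻ > CH₃⁻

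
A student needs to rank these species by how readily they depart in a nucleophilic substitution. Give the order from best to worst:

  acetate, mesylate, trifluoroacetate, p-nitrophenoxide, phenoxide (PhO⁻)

The more stable X⁻ (or X) is on its own — i.e. the weaker a base it is — the better a leaving group it makes.
mesylate: pKₐ(CH₃SO₃H (MsOH)) ≈ -1.9
trifluoroacetate: pKₐ(CF₃COOH) ≈ 0.2
acetate: pKₐ(CH₃COOH) ≈ 4.8
p-nitrophenoxide: pKₐ(p-nitrophenol) ≈ 7.2
phenoxide (PhO⁻): pKₐ(C₆H₅OH (phenol)) ≈ 10

mesylate > trifluoroacetate > acetate > p-nitrophenoxide > phenoxide (PhO⁻)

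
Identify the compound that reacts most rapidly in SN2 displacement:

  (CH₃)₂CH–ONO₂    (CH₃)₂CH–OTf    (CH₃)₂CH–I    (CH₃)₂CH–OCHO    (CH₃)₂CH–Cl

With the same alkyl group throughout, only the leaving group differentiates the rates.
Rank by basicity of the departing species: weakest base leaves most easily.
(CH₃)₂CH–OTf loses OTf⁻: pKₐ(CF₃SO₃H (triflic acid)) ≈ -14
(CH₃)₂CH–I loses I⁻: pKₐ(HI) ≈ -10
(CH₃)₂CH–Cl loses Cl⁻: pKₐ(HCl) ≈ -7
(CH₃)₂CH–ONO₂ loses NO₃⁻: pKₐ(HNO₃) ≈ -1.3
(CH₃)₂CH–OCHO loses HCOO⁻: pKₐ(HCOOH) ≈ 3.8

(CH₃)₂CH–OTf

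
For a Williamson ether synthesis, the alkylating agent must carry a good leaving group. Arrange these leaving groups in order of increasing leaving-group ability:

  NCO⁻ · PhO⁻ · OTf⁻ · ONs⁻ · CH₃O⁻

CH₃O⁻ < PhO⁻ < NCO⁻ < ONs⁻ < OTf⁻

Leaving-group ability tracks the stability of the departed species; conjugate-acid pKₐ is the usual yardstick (lower pKₐ → better LG).
OTf⁻: pKₐ(CF₃SO₃H (triflic acid)) ≈ -14
ONs⁻: pKₐ(p-O₂NC₆H₄SO₃H) ≈ -3.5
NCO⁻: pKₐ(HOCN) ≈ 3.5 — resonance between N and O
PhO⁻: pKₐ(C₆H₅OH (phenol)) ≈ 10
CH₃O⁻: pKₐ(CH₃OH) ≈ 15.5
Listed from poorest to best leaving group as asked.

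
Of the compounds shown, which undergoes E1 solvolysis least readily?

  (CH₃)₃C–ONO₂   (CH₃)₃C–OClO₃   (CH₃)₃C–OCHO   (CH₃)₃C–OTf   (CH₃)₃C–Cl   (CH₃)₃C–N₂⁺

With the same alkyl group throughout, only the leaving group differentiates the rates.
Rank by basicity of the departing species: weakest base leaves most easily.
(CH₃)₃C–N₂⁺ loses N₂: no meaningful conjugate acid; N₂ departs as an exceptionally stable neutral molecule
(CH₃)₃C–OTf loses OTf⁻: pKₐ(CF₃SO₃H (triflic acid)) ≈ -14
(CH₃)₃C–OClO₃ loses ClO₄⁻: pKₐ(HClO₄) ≈ -10
(CH₃)₃C–Cl loses Cl⁻: pKₐ(HCl) ≈ -7
(CH₃)₃C–ONO₂ loses NO₃⁻: pKₐ(HNO₃) ≈ -1.3
(CH₃)₃C–OCHO loses HCOO⁻: pKₐ(HCOOH) ≈ 3.8

(CH₃)₃C–OCHO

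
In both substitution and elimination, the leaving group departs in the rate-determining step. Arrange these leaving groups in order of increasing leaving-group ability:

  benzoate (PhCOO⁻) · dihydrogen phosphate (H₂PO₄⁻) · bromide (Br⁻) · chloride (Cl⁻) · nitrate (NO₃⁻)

benzoate (PhCOO⁻) < dihydrogen phosphate (H₂PO₄⁻) < nitrate (NO₃⁻) < chloride (Cl⁻) < bromide (Br⁻)

A good leaving group is a weak base: the lower the pKₐ of its conjugate acid, the more readily it departs.
bromide (Br⁻): pKₐ(HBr) ≈ -9
chloride (Cl⁻): pKₐ(HCl) ≈ -7
nitrate (NO₃⁻): pKₐ(HNO₃) ≈ -1.3
dihydrogen phosphate (H₂PO₄⁻): pKₐ(H₃PO₄) ≈ 2.1
benzoate (PhCOO⁻): pKₐ(C₆H₅COOH) ≈ 4.2
The question asks for worst first, so the sequence is read in increasing leaving-group ability.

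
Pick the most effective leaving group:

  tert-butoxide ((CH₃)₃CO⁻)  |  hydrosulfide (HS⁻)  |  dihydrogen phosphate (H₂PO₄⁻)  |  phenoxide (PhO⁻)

dihydrogen phosphate (H₂PO₄⁻): pKₐ(H₃PO₄) ≈ 2.1
hydrosulfide (HS⁻): pKₐ(H₂S) ≈ 7
phenoxide (PhO⁻): pKₐ(C₆H₅OH (phenol)) ≈ 10
tert-butoxide ((CH₃)₃CO⁻): pKₐ(t-BuOH) ≈ 18

dihydrogen phosphate (H₂PO₄⁻)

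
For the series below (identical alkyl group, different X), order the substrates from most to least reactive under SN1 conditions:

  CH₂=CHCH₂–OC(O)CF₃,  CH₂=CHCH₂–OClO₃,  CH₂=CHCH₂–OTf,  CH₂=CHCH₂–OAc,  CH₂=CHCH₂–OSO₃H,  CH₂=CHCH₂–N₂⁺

CH₂=CHCH₂–N₂⁺ > CH₂=CHCH₂–OTf > CH₂=CHCH₂–OClO₃ > CH₂=CHCH₂–OSO₃H > CH₂=CHCH₂–OC(O)CF₃ > CH₂=CHCH₂–OAc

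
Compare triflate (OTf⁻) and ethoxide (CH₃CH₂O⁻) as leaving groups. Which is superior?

triflate (OTf⁻)

triflate (OTf⁻) is the better leaving group.
pKₐ(CF₃SO₃H (triflic acid)) ≈ -14 versus pKₐ(CH₃CH₂OH) ≈ 16: triflate (OTf⁻) is the much weaker base.
Charge spread over three oxygens and a CF₃ group; the premier leaving group in synthesis.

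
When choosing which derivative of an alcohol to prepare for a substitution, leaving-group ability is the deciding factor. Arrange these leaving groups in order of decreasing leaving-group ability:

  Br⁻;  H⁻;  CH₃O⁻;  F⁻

A good leaving group is a weak base: the lower the pKₐ of its conjugate acid, the more readily it departs.
Br⁻: pKₐ(HBr) ≈ -9 — weak base; good leaving group
F⁻: pKₐ(HF) ≈ 3.2 — small and strongly basic; the poor halide leaving group
CH₃O⁻: pKₐ(CH₃OH) ≈ 15.5 — strong base; alkoxides do not leave unassisted
H⁻: pKₐ(H₂) ≈ 36

Br⁻ > F⁻ > CH₃O⁻ > H⁻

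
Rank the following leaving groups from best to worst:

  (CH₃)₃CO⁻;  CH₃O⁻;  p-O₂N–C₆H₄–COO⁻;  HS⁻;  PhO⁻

p-O₂N–C₆H₄–COO⁻ > HS⁻ > PhO⁻ > CH₃O⁻ > (CH₃)₃CO⁻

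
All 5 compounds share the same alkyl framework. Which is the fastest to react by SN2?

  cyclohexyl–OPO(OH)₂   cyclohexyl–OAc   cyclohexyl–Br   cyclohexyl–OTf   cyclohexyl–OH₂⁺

cyclohexyl–OTf

Identical carbon frameworks mean the comparison reduces to leaving-group quality.
Rank by basicity of the departing species: weakest base leaves most easily.
cyclohexyl–OTf loses OTf⁻: pKₐ(CF₃SO₃H (triflic acid)) ≈ -14
cyclohexyl–Br loses Br⁻: pKₐ(HBr) ≈ -9
cyclohexyl–OH₂⁺ loses H₂O: pKₐ(H₃O⁺) ≈ -1.7
cyclohexyl–OPO(OH)₂ loses H₂PO₄⁻: pKₐ(H₃PO₄) ≈ 2.1
cyclohexyl–OAc loses AcO⁻: pKₐ(CH₃COOH) ≈ 4.8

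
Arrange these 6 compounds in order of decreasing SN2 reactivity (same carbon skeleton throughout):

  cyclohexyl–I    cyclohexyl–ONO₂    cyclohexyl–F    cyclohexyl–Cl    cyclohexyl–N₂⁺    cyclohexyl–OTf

With the same alkyl group throughout, only the leaving group differentiates the rates.
Leaving-group ability tracks the stability of the departed species; conjugate-acid pKₐ is the usual yardstick (lower pKₐ → better LG).
cyclohexyl–N₂⁺ loses N₂: no meaningful conjugate acid; N₂ departs as an exceptionally stable neutral molecule
cyclohexyl–OTf loses OTf⁻: pKₐ(CF₃SO₃H (triflic acid)) ≈ -14
cyclohexyl–I loses I⁻: pKₐ(HI) ≈ -10
cyclohexyl–Cl loses Cl⁻: pKₐ(HCl) ≈ -7
cyclohexyl–ONO₂ loses NO₃⁻: pKₐ(HNO₃) ≈ -1.3
cyclohexyl–F loses F⁻: pKₐ(HF) ≈ 3.2

cyclohexyl–N₂⁺ > cyclohexyl–OTf > cyclohexyl–I > cyclohexyl–Cl > cyclohexyl–ONO₂ > cyclohexyl–F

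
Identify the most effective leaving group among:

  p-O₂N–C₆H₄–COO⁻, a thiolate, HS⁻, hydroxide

The more stable X⁻ (or X) is on its own — i.e. the weaker a base it is — the better a leaving group it makes.
p-O₂N–C₆H₄–COO⁻: pKₐ(p-nitrobenzoic acid) ≈ 3.4
HS⁻: pKₐ(H₂S) ≈ 7
a thiolate: pKₐ(RSH (a thiol)) ≈ 10.5
hydroxide: pKₐ(H₂O) ≈ 15.7

p-O₂N–C₆H₄–COO⁻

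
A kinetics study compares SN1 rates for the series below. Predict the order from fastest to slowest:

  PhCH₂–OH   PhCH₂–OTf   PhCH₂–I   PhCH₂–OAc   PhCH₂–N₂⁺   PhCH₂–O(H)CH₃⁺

PhCH₂–N₂⁺ > PhCH₂–OTf > PhCH₂–I > PhCH₂–O(H)CH₃⁺ > PhCH₂–OAc > PhCH₂–OH

The skeletons are identical, so relative rate is governed entirely by leaving-group ability.
The more stable X⁻ (or X) is on its own — i.e. the weaker a base it is — the better a leaving group it makes.
PhCH₂–N₂⁺ loses N₂: no meaningful conjugate acid; N₂ departs as an exceptionally stable neutral molecule
PhCH₂–OTf loses OTf⁻: pKₐ(CF₃SO₃H (triflic acid)) ≈ -14
PhCH₂–I loses I⁻: pKₐ(HI) ≈ -10
PhCH₂–O(H)CH₃⁺ loses R'OH: pKₐ(R'OH₂⁺) ≈ -2.4
PhCH₂–OAc loses AcO⁻: pKₐ(CH₃COOH) ≈ 4.8
PhCH₂–OH loses OH⁻: pKₐ(H₂O) ≈ 15.7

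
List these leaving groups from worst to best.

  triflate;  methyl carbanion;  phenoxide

Leaving-group ability tracks the stability of the departed species; conjugate-acid pKₐ is the usual yardstick (lower pKₐ → better LG).
triflate: pKₐ(CF₃SO₃H (triflic acid)) ≈ -14 — charge spread over three oxygens and a CF₃ group; the premier leaving group in synthesis
phenoxide: pKₐ(C₆H₅OH (phenol)) ≈ 10 — resonance into the ring helps, but still a poor LG
methyl carbanion: pKₐ(CH₄) ≈ 48 — unstabilised carbanion; the worst conceivable leaving group
Listed from poorest to best leaving group as asked.

methyl carbanion < phenoxide < triflate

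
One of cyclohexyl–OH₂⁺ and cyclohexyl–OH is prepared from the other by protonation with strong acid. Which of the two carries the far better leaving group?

cyclohexyl–OH₂⁺

From cyclohexyl–OH the departing group would be OH⁻ (pKₐ(H₂O) ≈ 15.7). Strong base; essentially never leaves without prior activation.
From cyclohexyl–OH₂⁺ the leaving group is H₂O (pKₐ(H₃O⁺) ≈ -1.7). Neutral; leaves from a protonated alcohol (R–OH₂⁺).
Protonation with strong acid works by converting the leaving group from hydroxide to neutral water, making cyclohexyl–OH₂⁺ enormously more reactive.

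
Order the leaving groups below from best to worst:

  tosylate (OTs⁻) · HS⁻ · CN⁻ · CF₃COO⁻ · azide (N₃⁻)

The more stable X⁻ (or X) is on its own — i.e. the weaker a base it is — the better a leaving group it makes.
tosylate (OTs⁻): pKₐ(p-CH₃C₆H₄SO₃H (TsOH)) ≈ -2.8 — resonance-delocalised arenesulfonate
CF₃COO⁻: pKₐ(CF₃COOH) ≈ 0.2 — strongly electron-withdrawing CF₃ stabilises the carboxylate
azide (N₃⁻): pKₐ(HN₃) ≈ 4.7 — linear, resonance-stabilised
HS⁻: pKₐ(H₂S) ≈ 7
CN⁻: pKₐ(HCN) ≈ 9.2 — sp carbon stabilises the charge somewhat, but still a poor LG

tosylate (OTs⁻) > CF₃COO⁻ > azide (N₃⁻) > HS⁻ > CN⁻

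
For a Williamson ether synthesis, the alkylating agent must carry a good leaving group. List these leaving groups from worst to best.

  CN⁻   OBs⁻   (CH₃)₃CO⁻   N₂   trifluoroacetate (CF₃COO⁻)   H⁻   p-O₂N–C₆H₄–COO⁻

H⁻ < (CH₃)₃CO⁻ < CN⁻ < p-O₂N–C₆H₄–COO⁻ < trifluoroacetate (CF₃COO⁻) < OBs⁻ < N₂

N₂: no meaningful conjugate acid; N₂ departs as an exceptionally stable neutral molecule
OBs⁻: pKₐ(p-BrC₆H₄SO₃H) ≈ -2.8
trifluoroacetate (CF₃COO⁻): pKₐ(CF₃COOH) ≈ 0.2 — strongly electron-withdrawing CF₃ stabilises the carboxylate
p-O₂N–C₆H₄–COO⁻: pKₐ(p-nitrobenzoic acid) ≈ 3.4
CN⁻: pKₐ(HCN) ≈ 9.2 — sp carbon stabilises the charge somewhat, but still a poor LG
(CH₃)₃CO⁻: pKₐ(t-BuOH) ≈ 18
H⁻: pKₐ(H₂) ≈ 36 — extremely strong base; leaves only in special hydride-transfer contexts
Listed from poorest to best leaving group as asked.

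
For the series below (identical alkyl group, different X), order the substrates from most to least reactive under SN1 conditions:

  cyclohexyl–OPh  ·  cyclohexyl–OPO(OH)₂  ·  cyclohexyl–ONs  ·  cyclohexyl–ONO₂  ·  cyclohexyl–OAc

Identical carbon frameworks mean the comparison reduces to leaving-group quality.
The more stable X⁻ (or X) is on its own — i.e. the weaker a base it is — the better a leaving group it makes.
cyclohexyl–ONs loses ONs⁻: pKₐ(p-O₂NC₆H₄SO₃H) ≈ -3.5
cyclohexyl–ONO₂ loses NO₃⁻: pKₐ(HNO₃) ≈ -1.3
cyclohexyl–OPO(OH)₂ loses H₂PO₄⁻: pKₐ(H₃PO₄) ≈ 2.1
cyclohexyl–OAc loses AcO⁻: pKₐ(CH₃COOH) ≈ 4.8
cyclohexyl–OPh loses PhO⁻: pKₐ(C₆H₅OH (phenol)) ≈ 10

cyclohexyl–ONs > cyclohexyl–ONO₂ > cyclohexyl–OPO(OH)₂ > cyclohexyl–OAc > cyclohexyl–OPh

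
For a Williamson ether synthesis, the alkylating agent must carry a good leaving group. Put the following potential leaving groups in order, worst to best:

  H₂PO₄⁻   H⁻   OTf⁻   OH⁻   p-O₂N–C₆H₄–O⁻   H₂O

H⁻ < OH⁻ < p-O₂N–C₆H₄–O⁻ < H₂PO₄⁻ < H₂O < OTf⁻

OTf⁻: pKₐ(CF₃SO₃H (triflic acid)) ≈ -14 — charge spread over three oxygens and a CF₃ group; the premier leaving group in synthesis
H₂O: pKₐ(H₃O⁺) ≈ -1.7 — neutral; leaves from a protonated alcohol (R–OH₂⁺)
H₂PO₄⁻: pKₐ(H₃PO₄) ≈ 2.1 — moderate base; biological leaving group after further activation
p-O₂N–C₆H₄–O⁻: pKₐ(p-nitrophenol) ≈ 7.2 — nitro group delocalises the charge; the classic chromogenic LG
OH⁻: pKₐ(H₂O) ≈ 15.7 — strong base; essentially never leaves without prior activation
H⁻: pKₐ(H₂) ≈ 36 — extremely strong base; leaves only in special hydride-transfer contexts
Reversing gives the worst-to-best order requested.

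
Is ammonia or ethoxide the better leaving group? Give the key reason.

ammonia is the better leaving group.
pKₐ(NH₄⁺) ≈ 9.2 versus pKₐ(CH₃CH₂OH) ≈ 16: ammonia is the much weaker base.
Neutral but moderately basic; leaves from R–NH₃⁺.

ammonia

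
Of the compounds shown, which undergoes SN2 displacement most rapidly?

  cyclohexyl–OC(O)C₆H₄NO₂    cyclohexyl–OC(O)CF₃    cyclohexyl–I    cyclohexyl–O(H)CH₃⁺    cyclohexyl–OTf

cyclohexyl–OTf

Identical carbon frameworks mean the comparison reduces to leaving-group quality.
Leaving-group ability tracks the stability of the departed species; conjugate-acid pKₐ is the usual yardstick (lower pKₐ → better LG).
cyclohexyl–OTf loses OTf⁻: pKₐ(CF₃SO₃H (triflic acid)) ≈ -14
cyclohexyl–I loses I⁻: pKₐ(HI) ≈ -10
cyclohexyl–O(H)CH₃⁺ loses R'OH: pKₐ(R'OH₂⁺) ≈ -2.4
cyclohexyl–OC(O)CF₃ loses CF₃COO⁻: pKₐ(CF₃COOH) ≈ 0.2
cyclohexyl–OC(O)C₆H₄NO₂ loses p-O₂N–C₆H₄–COO⁻: pKₐ(p-nitrobenzoic acid) ≈ 3.4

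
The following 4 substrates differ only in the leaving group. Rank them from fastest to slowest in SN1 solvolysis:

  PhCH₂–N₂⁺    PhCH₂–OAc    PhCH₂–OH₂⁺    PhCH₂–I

PhCH₂–N₂⁺ > PhCH₂–I > PhCH₂–OH₂⁺ > PhCH₂–OAc

Same R in every case — rank the leaving groups.
Rank by basicity of the departing species: weakest base leaves most easily.
PhCH₂–N₂⁺ loses N₂: no meaningful conjugate acid; N₂ departs as an exceptionally stable neutral molecule
PhCH₂–I loses I⁻: pKₐ(HI) ≈ -10
PhCH₂–OH₂⁺ loses H₂O: pKₐ(H₃O⁺) ≈ -1.7
PhCH₂–OAc loses AcO⁻: pKₐ(CH₃COOH) ≈ 4.8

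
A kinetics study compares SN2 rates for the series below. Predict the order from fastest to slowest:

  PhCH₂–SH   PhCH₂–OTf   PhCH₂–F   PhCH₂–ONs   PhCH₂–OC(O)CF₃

PhCH₂–OTf > PhCH₂–ONs > PhCH₂–OC(O)CF₃ > PhCH₂–F > PhCH₂–SH

With the same alkyl group throughout, only the leaving group differentiates the rates.
A good leaving group is a weak base: the lower the pKₐ of its conjugate acid, the more readily it departs.
PhCH₂–OTf loses OTf⁻: pKₐ(CF₃SO₃H (triflic acid)) ≈ -14
PhCH₂–ONs loses ONs⁻: pKₐ(p-O₂NC₆H₄SO₃H) ≈ -3.5
PhCH₂–OC(O)CF₃ loses CF₃COO⁻: pKₐ(CF₃COOH) ≈ 0.2
PhCH₂–F loses F⁻: pKₐ(HF) ≈ 3.2
PhCH₂–SH loses HS⁻: pKₐ(H₂S) ≈ 7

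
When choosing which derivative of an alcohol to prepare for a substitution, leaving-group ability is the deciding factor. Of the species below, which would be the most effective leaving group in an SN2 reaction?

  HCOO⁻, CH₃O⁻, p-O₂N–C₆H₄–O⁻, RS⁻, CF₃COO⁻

Rank by basicity of the departing species: weakest base leaves most easily.
CF₃COO⁻: pKₐ(CF₃COOH) ≈ 0.2
HCOO⁻: pKₐ(HCOOH) ≈ 3.8
p-O₂N–C₆H₄–O⁻: pKₐ(p-nitrophenol) ≈ 7.2
RS⁻: pKₐ(RSH (a thiol)) ≈ 10.5
CH₃O⁻: pKₐ(CH₃OH) ≈ 15.5

CF₃COO⁻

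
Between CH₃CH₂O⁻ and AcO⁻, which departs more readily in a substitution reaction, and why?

AcO⁻

AcO⁻ is the better leaving group.
pKₐ(CH₃COOH) ≈ 4.8 versus pKₐ(CH₃CH₂OH) ≈ 16: AcO⁻ is the much weaker base.
Resonance-stabilised but still a weak base.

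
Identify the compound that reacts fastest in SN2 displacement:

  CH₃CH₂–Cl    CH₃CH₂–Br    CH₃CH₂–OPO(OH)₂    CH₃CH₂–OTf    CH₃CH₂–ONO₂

With the same alkyl group throughout, only the leaving group differentiates the rates.
The more stable X⁻ (or X) is on its own — i.e. the weaker a base it is — the better a leaving group it makes.
CH₃CH₂–OTf loses OTf⁻: pKₐ(CF₃SO₃H (triflic acid)) ≈ -14
CH₃CH₂–Br loses Br⁻: pKₐ(HBr) ≈ -9
CH₃CH₂–Cl loses Cl⁻: pKₐ(HCl) ≈ -7
CH₃CH₂–ONO₂ loses NO₃⁻: pKₐ(HNO₃) ≈ -1.3
CH₃CH₂–OPO(OH)₂ loses H₂PO₄⁻: pKₐ(H₃PO₄) ≈ 2.1

CH₃CH₂–OTf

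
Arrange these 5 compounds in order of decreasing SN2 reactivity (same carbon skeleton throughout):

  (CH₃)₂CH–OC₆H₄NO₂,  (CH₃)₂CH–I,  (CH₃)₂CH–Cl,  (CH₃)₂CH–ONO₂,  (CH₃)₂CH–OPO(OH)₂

Identical carbon frameworks mean the comparison reduces to leaving-group quality.
Leaving-group ability tracks the stability of the departed species; conjugate-acid pKₐ is the usual yardstick (lower pKₐ → better LG).
(CH₃)₂CH–I loses I⁻: pKₐ(HI) ≈ -10
(CH₃)₂CH–Cl loses Cl⁻: pKₐ(HCl) ≈ -7
(CH₃)₂CH–ONO₂ loses NO₃⁻: pKₐ(HNO₃) ≈ -1.3
(CH₃)₂CH–OPO(OH)₂ loses H₂PO₄⁻: pKₐ(H₃PO₄) ≈ 2.1
(CH₃)₂CH–OC₆H₄NO₂ loses p-O₂N–C₆H₄–O⁻: pKₐ(p-nitrophenol) ≈ 7.2

(CH₃)₂CH–I > (CH₃)₂CH–Cl > (CH₃)₂CH–ONO₂ > (CH₃)₂CH–OPO(OH)₂ > (CH₃)₂CH–OC₆H₄NO₂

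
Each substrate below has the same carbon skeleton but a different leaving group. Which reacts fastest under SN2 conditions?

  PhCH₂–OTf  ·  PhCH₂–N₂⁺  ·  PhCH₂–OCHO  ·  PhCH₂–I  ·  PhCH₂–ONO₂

With the same alkyl group throughout, only the leaving group differentiates the rates.
A good leaving group is a weak base: the lower the pKₐ of its conjugate acid, the more readily it departs.
PhCH₂–N₂⁺ loses N₂: no meaningful conjugate acid; N₂ departs as an exceptionally stable neutral molecule
PhCH₂–OTf loses OTf⁻: pKₐ(CF₃SO₃H (triflic acid)) ≈ -14
PhCH₂–I loses I⁻: pKₐ(HI) ≈ -10
PhCH₂–ONO₂ loses NO₃⁻: pKₐ(HNO₃) ≈ -1.3
PhCH₂–OCHO loses HCOO⁻: pKₐ(HCOOH) ≈ 3.8

PhCH₂–N₂⁺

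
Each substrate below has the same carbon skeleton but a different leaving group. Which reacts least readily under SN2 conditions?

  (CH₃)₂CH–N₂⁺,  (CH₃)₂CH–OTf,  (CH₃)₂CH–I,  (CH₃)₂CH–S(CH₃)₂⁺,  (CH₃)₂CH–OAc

With the same alkyl group throughout, only the leaving group differentiates the rates.
Rank by basicity of the departing species: weakest base leaves most easily.
(CH₃)₂CH–N₂⁺ loses N₂: no meaningful conjugate acid; N₂ departs as an exceptionally stable neutral molecule
(CH₃)₂CH–OTf loses OTf⁻: pKₐ(CF₃SO₃H (triflic acid)) ≈ -14
(CH₃)₂CH–I loses I⁻: pKₐ(HI) ≈ -10
(CH₃)₂CH–S(CH₃)₂⁺ loses SR'₂: pKₐ(R'₂SH⁺) ≈ -7
(CH₃)₂CH–OAc loses AcO⁻: pKₐ(CH₃COOH) ≈ 4.8

(CH₃)₂CH–OAc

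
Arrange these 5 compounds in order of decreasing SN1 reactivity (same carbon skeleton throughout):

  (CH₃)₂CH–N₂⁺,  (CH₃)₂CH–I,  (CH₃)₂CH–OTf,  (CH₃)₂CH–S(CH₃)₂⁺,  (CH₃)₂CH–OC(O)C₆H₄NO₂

(CH₃)₂CH–N₂⁺ > (CH₃)₂CH–OTf > (CH₃)₂CH–I > (CH₃)₂CH–S(CH₃)₂⁺ > (CH₃)₂CH–OC(O)C₆H₄NO₂

The skeletons are identical, so relative rate is governed entirely by leaving-group ability.
Rank by basicity of the departing species: weakest base leaves most easily.
(CH₃)₂CH–N₂⁺ loses N₂: no meaningful conjugate acid; N₂ departs as an exceptionally stable neutral molecule
(CH₃)₂CH–OTf loses OTf⁻: pKₐ(CF₃SO₃H (triflic acid)) ≈ -14
(CH₃)₂CH–I loses I⁻: pKₐ(HI) ≈ -10
(CH₃)₂CH–S(CH₃)₂⁺ loses SR'₂: pKₐ(R'₂SH⁺) ≈ -7
(CH₃)₂CH–OC(O)C₆H₄NO₂ loses p-O₂N–C₆H₄–COO⁻: pKₐ(p-nitrobenzoic acid) ≈ 3.4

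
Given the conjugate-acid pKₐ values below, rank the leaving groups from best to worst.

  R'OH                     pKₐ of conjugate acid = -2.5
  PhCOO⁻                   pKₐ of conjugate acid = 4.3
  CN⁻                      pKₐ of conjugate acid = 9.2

R'OH > PhCOO⁻ > CN⁻

Lower conjugate-acid pKₐ ⇒ weaker base ⇒ better leaving group.
Sorting by the given values: R'OH (-2.5), PhCOO⁻ (4.3), CN⁻ (9.2).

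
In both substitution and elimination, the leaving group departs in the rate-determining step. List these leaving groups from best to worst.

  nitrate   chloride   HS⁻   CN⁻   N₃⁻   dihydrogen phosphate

chloride > nitrate > dihydrogen phosphate > N₃⁻ > HS⁻ > CN⁻

chloride: pKₐ(HCl) ≈ -7
nitrate: pKₐ(HNO₃) ≈ -1.3 — resonance-delocalised over three oxygens
dihydrogen phosphate: pKₐ(H₃PO₄) ≈ 2.1 — moderate base; biological leaving group after further activation
N₃⁻: pKₐ(HN₃) ≈ 4.7 — linear, resonance-stabilised
HS⁻: pKₐ(H₂S) ≈ 7 — larger and more polarisable than the oxygen analogue
CN⁻: pKₐ(HCN) ≈ 9.2 — sp carbon stabilises the charge somewhat, but still a poor LG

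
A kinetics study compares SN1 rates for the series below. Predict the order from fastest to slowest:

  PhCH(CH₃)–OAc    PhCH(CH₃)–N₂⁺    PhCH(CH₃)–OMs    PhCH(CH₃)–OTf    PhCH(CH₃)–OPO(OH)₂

PhCH(CH₃)–N₂⁺ > PhCH(CH₃)–OTf > PhCH(CH₃)–OMs > PhCH(CH₃)–OPO(OH)₂ > PhCH(CH₃)–OAc

Identical carbon frameworks mean the comparison reduces to leaving-group quality.
Leaving-group ability tracks the stability of the departed species; conjugate-acid pKₐ is the usual yardstick (lower pKₐ → better LG).
PhCH(CH₃)–N₂⁺ loses N₂: no meaningful conjugate acid; N₂ departs as an exceptionally stable neutral molecule
PhCH(CH₃)–OTf loses OTf⁻: pKₐ(CF₃SO₃H (triflic acid)) ≈ -14
PhCH(CH₃)–OMs loses OMs⁻: pKₐ(CH₃SO₃H (MsOH)) ≈ -1.9
PhCH(CH₃)–OPO(OH)₂ loses H₂PO₄⁻: pKₐ(H₃PO₄) ≈ 2.1
PhCH(CH₃)–OAc loses AcO⁻: pKₐ(CH₃COOH) ≈ 4.8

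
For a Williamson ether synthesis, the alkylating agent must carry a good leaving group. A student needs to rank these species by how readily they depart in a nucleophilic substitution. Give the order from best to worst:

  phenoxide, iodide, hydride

Rank by basicity of the departing species: weakest base leaves most easily.
iodide: pKₐ(HI) ≈ -10 — large, highly polarisable; very weak base
phenoxide: pKₐ(C₆H₅OH (phenol)) ≈ 10
hydride: pKₐ(H₂) ≈ 36 — extremely strong base; leaves only in special hydride-transfer contexts

iodide > phenoxide > hydride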